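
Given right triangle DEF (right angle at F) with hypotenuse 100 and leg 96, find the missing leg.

By the Pythagorean theorem: EF^2 = DE^2 - DF^2
EF^2 = 100^2 - 96^2 = 10000 - 9216 = 784
EF = sqrt(784) = 28

28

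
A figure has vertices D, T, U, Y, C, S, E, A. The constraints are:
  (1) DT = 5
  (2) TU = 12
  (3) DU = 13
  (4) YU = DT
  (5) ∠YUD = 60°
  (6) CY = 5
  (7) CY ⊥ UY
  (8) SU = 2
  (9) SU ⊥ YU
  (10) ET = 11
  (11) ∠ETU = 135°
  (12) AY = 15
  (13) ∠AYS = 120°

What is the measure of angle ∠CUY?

From the given relations: YU = DT = 5.
Step 1: By the law of cosines on triangle UYC: UC² = 5² + 5² − 2·5·5·cos(90°) = 50, so UC = 5·√2.
Step 2: By the inverse law of cosines on triangle CUY: cos(∠CUY) = ((5·√2)² + 5² − 5²) / (2·5·√2·5) = 50/70.71 = 0.7071, so ∠CUY = 45°.

Therefore, the measure of angle ∠CUY = 45°.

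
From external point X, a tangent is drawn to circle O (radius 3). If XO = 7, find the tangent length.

tangent = √(d² - r²) = √(7² - 3²) = √(49 - 9) = √40 = 2*sqrt(10)

2*sqrt(10)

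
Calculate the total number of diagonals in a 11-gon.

The number of diagonals in an n-gon is n(n - 3)/2.
For n = 11: 11(11 - 3)/2 = 11 × 8 / 2 = 44.

44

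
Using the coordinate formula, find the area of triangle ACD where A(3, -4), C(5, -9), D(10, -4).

Shoelace: Area = (1/2)|3(-9--4) + 5(-4--4) + 10(-4--9)| = (1/2)(35) = 35/2

35/2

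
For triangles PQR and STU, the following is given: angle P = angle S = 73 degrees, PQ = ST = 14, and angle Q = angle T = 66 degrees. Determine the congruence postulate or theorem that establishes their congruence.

The given information matches ASA: Two pairs of corresponding angles and the included side are equal (Angle-Side-Angle).

ASA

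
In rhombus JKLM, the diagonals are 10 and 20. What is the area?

Area = (10 * 20) / 2 = 200 / 2 = 100

100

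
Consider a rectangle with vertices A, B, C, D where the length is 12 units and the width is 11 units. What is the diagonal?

Using the Pythagorean theorem:
d² = 12² + 11² = 144 + 121 = 265
d = sqrt(265)

sqrt(265)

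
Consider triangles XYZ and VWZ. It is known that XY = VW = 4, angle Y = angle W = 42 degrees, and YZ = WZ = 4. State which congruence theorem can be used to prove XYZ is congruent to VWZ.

The given information provides:
XY = VW = 4, angle Y = angle W = 42 degrees, and YZ = WZ = 4
This matches the SAS congruence theorem.
Two pairs of corresponding sides and the included angle are equal (Side-Angle-Side).

SAS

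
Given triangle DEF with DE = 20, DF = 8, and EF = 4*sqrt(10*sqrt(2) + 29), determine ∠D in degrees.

When all three sides of a triangle are known, the law of cosines can be rearranged to find any angle.
cos(C) = (a² + b² - c²) / (2ab) gives cos(D) = -sqrt(2)/2.
Taking the inverse cosine: D = 135°.

135°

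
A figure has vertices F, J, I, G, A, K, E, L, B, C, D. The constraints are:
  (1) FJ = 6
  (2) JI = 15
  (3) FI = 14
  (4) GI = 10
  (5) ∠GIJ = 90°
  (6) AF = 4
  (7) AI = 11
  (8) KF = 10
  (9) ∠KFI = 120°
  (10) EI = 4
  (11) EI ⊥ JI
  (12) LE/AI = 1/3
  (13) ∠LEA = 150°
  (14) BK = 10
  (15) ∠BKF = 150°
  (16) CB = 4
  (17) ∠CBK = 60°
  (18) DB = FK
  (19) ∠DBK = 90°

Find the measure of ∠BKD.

From the given relations: DB = FK = 10.
Step 1: By the law of cosines on triangle KBD: KD² = 10² + 10² − 2·10·10·cos(90°) = 200, so KD = 10·√2.
Step 2: By the inverse law of cosines on triangle BKD: cos(∠BKD) = (10² + (10·√2)² − 10²) / (2·10·10·√2) = 200/282.84 = 0.7071, so ∠BKD = 45°.

Therefore, the measure of angle ∠BKD = 45°.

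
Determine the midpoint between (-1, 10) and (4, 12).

The midpoint is the point halfway along the segment.
Move half the horizontal distance: -1 + (4 - -1)/2 = -1 + 5/2 = 3/2
Move half the vertical distance: 10 + (12 - 10)/2 = 10 + 2/2 = 11
Midpoint = (3/2, 11)

(3/2, 11)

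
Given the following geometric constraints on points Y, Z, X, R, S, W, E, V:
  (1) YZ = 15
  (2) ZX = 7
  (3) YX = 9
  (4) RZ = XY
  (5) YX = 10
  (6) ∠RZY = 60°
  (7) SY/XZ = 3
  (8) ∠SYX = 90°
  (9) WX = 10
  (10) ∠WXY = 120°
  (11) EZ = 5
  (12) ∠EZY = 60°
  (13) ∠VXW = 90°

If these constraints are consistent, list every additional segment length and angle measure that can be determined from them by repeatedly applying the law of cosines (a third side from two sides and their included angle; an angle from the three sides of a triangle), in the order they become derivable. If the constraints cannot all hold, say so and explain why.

These constraints are not satisfiable: (3) YX = 9 and (5) YX = 10 assign two different lengths to the same segment. No planar figure meets all of them, so nothing further can be derived.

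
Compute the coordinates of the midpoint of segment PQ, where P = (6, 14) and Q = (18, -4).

The midpoint is the point halfway along the segment.
Move half the horizontal distance: 6 + (18 - 6)/2 = 6 + 12/2 = 12
Move half the vertical distance: 14 + (-4 - 14)/2 = 14 + -18/2 = 5
Midpoint = (12, 5)

(12, 5)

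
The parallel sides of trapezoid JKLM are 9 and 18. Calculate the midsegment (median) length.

The midsegment (median) of a trapezoid connects the midpoints of the non-parallel sides.
Its length is the average of the two bases: (9 + 18) / 2 = 27/2.

27/2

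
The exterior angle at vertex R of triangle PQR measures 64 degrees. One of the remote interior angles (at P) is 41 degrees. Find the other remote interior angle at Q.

The exterior angle theorem states that an exterior angle equals the sum of the two non-adjacent interior angles.
So 64 = 41 + angle Q, which gives angle Q = 64 - 41 = 23 degrees.

23 degrees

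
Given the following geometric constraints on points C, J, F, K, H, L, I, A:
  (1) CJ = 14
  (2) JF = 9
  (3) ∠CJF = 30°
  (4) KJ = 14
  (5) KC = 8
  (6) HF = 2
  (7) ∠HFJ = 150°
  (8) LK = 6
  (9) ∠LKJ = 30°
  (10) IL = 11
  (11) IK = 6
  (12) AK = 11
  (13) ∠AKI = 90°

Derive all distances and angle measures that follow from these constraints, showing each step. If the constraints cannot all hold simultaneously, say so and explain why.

The constraints are consistent.

Step 1: From CJ = 14, JF = 9, and ∠CJF = 30°, by the law of cosines:
  CF² = CJ² + JF² - 2·CJ·JF·cos(30°) = 196 + 81 - 218.2 = 58.76
  CF ≈ 7.67

Step 2: From JF = 9, FH = 2, and ∠JFH = 150°, by the law of cosines:
  JH² = JF² + FH² - 2·JF·FH·cos(150°) = 81 + 4 + 31.18 = 116.2
  JH ≈ 10.78

Step 3: From JK = 14, KL = 6, and ∠JKL = 30°, by the law of cosines:
  JL² = JK² + KL² - 2·JK·KL·cos(30°) = 196 + 36 - 145.5 = 86.51
  JL ≈ 9.3

Step 4: From IK = 6, KA = 11, and ∠IKA = 90°, by the law of cosines:
  IA² = IK² + KA² - 2·IK·KA·cos(90°) = 36 + 121 - 0 = 157
  IA = √157

Step 5: From CJ = 14, CK = 8, JK = 14, by the inverse law of cosines:
  cos(∠JCK) = (CJ² + CK² - JK²) / (2·CJ·CK)
  ∠JCK = 73.4°

Step 6: From JC = 14, JK = 14, CK = 8, by the inverse law of cosines:
  cos(∠CJK) = (JC² + JK² - CK²) / (2·JC·JK)
  ∠CJK = 33.2°

Step 7: From KC = 8, KJ = 14, CJ = 14, by the inverse law of cosines:
  cos(∠CKJ) = (KC² + KJ² - CJ²) / (2·KC·KJ)
  ∠CKJ = 73.4°

Step 8: From KI = 6, KL = 6, IL = 11, by the inverse law of cosines:
  cos(∠IKL) = (KI² + KL² - IL²) / (2·KI·KL)
  ∠IKL = 132.89°

Step 9: From LI = 11, LK = 6, IK = 6, by the inverse law of cosines:
  cos(∠ILK) = (LI² + LK² - IK²) / (2·LI·LK)
  ∠ILK = 23.56°

Step 10: From IK = 6, IL = 11, KL = 6, by the inverse law of cosines:
  cos(∠KIL) = (IK² + IL² - KL²) / (2·IK·IL)
  ∠KIL = 23.56°

Step 11: From CF = 7.67, CJ = 14, FJ = 9, by the inverse law of cosines:
  cos(∠FCJ) = (CF² + CJ² - FJ²) / (2·CF·CJ)
  ∠FCJ = 35.95°

Step 12: From JF = 9, JH = 10.78, FH = 2, by the inverse law of cosines:
  cos(∠FJH) = (JF² + JH² - FH²) / (2·JF·JH)
  ∠FJH = 5.32°

Step 13: From JK = 14, JL = 9.3, KL = 6, by the inverse law of cosines:
  cos(∠KJL) = (JK² + JL² - KL²) / (2·JK·JL)
  ∠KJL = 18.82°

Step 14: From FC = 7.67, FJ = 9, CJ = 14, by the inverse law of cosines:
  cos(∠CFJ) = (FC² + FJ² - CJ²) / (2·FC·FJ)
  ∠CFJ = 114.05°

Step 15: From HF = 2, HJ = 10.78, FJ = 9, by the inverse law of cosines:
  cos(∠FHJ) = (HF² + HJ² - FJ²) / (2·HF·HJ)
  ∠FHJ = 24.68°

Step 16: From LJ = 9.3, LK = 6, JK = 14, by the inverse law of cosines:
  cos(∠JLK) = (LJ² + LK² - JK²) / (2·LJ·LK)
  ∠JLK = 131.18°

Step 17: From IA = √157, IK = 6, AK = 11, by the inverse law of cosines:
  cos(∠AIK) = (IA² + IK² - AK²) / (2·IA·IK)
  ∠AIK = 61.39°

Step 18: From AI = √157, AK = 11, IK = 6, by the inverse law of cosines:
  cos(∠IAK) = (AI² + AK² - IK²) / (2·AI·AK)
  ∠IAK = 28.61°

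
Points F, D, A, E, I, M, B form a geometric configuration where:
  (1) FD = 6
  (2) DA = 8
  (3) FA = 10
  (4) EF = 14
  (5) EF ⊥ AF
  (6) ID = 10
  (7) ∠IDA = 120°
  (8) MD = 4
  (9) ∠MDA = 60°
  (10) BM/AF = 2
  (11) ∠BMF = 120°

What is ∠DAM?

Step 1: By the law of cosines on triangle ADM: AM² = 8² + 4² − 2·8·4·cos(60°) = 48, so AM = 4·√3.
Step 2: By the inverse law of cosines on triangle DAM: cos(∠DAM) = (8² + (4·√3)² − 4²) / (2·8·4·√3) = 96/110.85 = 0.866, so ∠DAM = 30°.

Therefore, the measure of angle ∠DAM = 30°.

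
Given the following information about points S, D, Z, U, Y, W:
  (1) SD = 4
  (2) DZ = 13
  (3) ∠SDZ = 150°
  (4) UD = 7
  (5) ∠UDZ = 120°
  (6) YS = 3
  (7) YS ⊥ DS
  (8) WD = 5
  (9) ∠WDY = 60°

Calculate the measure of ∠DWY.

Step 1: By the law of cosines on triangle DSY: DY² = 4² + 3² − 2·4·3·cos(90°) = 25, so DY = 5.
Step 2: By the law of cosines on triangle WDY: WY² = 5² + 5² − 2·5·5·cos(60°) = 25, so WY = 5.
Step 3: By the inverse law of cosines on triangle DWY: cos(∠DWY) = (5² + 5² − 5²) / (2·5·5) = 25/50 = 0.5, so ∠DWY = 60°.

Therefore, the measure of angle ∠DWY = 60°.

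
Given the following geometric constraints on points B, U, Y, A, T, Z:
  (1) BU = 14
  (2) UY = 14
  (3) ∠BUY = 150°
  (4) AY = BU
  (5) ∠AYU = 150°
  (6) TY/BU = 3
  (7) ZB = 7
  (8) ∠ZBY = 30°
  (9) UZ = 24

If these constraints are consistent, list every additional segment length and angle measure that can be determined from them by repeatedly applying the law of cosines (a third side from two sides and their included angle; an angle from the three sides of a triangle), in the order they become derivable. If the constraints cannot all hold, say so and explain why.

These constraints are not satisfiable: by the triangle inequality in triangle BUZ, (1) BU = 14 and (7) ZB = 7 force UZ ≤ 14 + 7 = 21, but (9) says UZ = 24. No planar figure meets all of them, so nothing further can be derived.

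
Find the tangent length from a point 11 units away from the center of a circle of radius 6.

Let T be the point of tangency. Then OT ⊥ MT (radius ⊥ tangent).
In right triangle OTM: OM² = OT² + MT²
11² = 6² + MT²
MT² = 85, MT = sqrt(85)

sqrt(85)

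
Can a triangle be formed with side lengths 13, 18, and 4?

Check the triangle inequality: 13 + 4 = 17 ≤ 18.
Since the sum of two sides does not exceed the third, no triangle can be formed.

No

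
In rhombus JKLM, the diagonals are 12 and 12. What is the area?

Area = (12 * 12) / 2 = 144 / 2 = 72

72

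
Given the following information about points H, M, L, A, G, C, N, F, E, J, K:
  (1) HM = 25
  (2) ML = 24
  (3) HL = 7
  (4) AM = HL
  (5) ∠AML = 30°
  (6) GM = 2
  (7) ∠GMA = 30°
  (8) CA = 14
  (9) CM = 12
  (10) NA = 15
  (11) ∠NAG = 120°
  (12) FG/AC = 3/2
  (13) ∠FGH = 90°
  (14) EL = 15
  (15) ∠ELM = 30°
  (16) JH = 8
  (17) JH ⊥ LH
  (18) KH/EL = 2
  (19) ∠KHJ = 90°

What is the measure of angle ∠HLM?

Step 1: By the inverse law of cosines on triangle HLM: cos(∠HLM) = (7² + 24² − 25²) / (2·7·24) = 0/336 = 0, so ∠HLM = 90°.

Therefore, the measure of angle ∠HLM = 90°.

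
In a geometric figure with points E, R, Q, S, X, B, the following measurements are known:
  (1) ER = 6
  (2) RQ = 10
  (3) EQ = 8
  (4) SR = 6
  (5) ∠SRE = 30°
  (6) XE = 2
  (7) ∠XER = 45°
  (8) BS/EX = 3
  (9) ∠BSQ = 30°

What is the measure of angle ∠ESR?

Step 1: By the law of cosines on triangle SRE: SE² = 6² + 6² − 2·6·6·cos(30°) = 9.65, so SE ≈ 3.11.
Step 2: By the inverse law of cosines on triangle ESR: cos(∠ESR) = (3.11² + 6² − 6²) / (2·3.11·6) = 9.65/37.27 = 0.2588, so ∠ESR = 75°.

Therefore, the measure of angle ∠ESR = 75°.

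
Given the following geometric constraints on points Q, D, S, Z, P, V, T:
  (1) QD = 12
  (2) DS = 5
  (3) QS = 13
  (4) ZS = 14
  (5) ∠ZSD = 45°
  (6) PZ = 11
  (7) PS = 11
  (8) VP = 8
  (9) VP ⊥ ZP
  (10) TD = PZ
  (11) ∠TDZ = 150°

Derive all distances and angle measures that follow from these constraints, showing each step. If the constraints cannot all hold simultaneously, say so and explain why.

The constraints are consistent.

From the given relations:
  TD = PZ = 11

Step 1: From DS = 5, SZ = 14, and ∠DSZ = 45°, by the law of cosines:
  DZ² = DS² + SZ² - 2·DS·SZ·cos(45°) = 25 + 196 - 98.99 = 122
  DZ ≈ 11.05

Step 2: From ZP = 11, PV = 8, and ∠ZPV = 90°, by the law of cosines:
  ZV² = ZP² + PV² - 2·ZP·PV·cos(90°) = 121 + 64 - 0 = 185
  ZV = √185

Step 3: From QD = 12, QS = 13, DS = 5, by the inverse law of cosines:
  cos(∠DQS) = (QD² + QS² - DS²) / (2·QD·QS)
  ∠DQS = 22.62°

Step 4: From DQ = 12, DS = 5, QS = 13, by the inverse law of cosines:
  cos(∠QDS) = (DQ² + DS² - QS²) / (2·DQ·DS)
  ∠QDS = 90°

Step 5: From SD = 5, SQ = 13, DQ = 12, by the inverse law of cosines:
  cos(∠DSQ) = (SD² + SQ² - DQ²) / (2·SD·SQ)
  ∠DSQ = 67.38°

Step 6: From SP = 11, SZ = 14, PZ = 11, by the inverse law of cosines:
  cos(∠PSZ) = (SP² + SZ² - PZ²) / (2·SP·SZ)
  ∠PSZ = 50.48°

Step 7: From ZP = 11, ZS = 14, PS = 11, by the inverse law of cosines:
  cos(∠PZS) = (ZP² + ZS² - PS²) / (2·ZP·ZS)
  ∠PZS = 50.48°

Step 8: From PS = 11, PZ = 11, SZ = 14, by the inverse law of cosines:
  cos(∠SPZ) = (PS² + PZ² - SZ²) / (2·PS·PZ)
  ∠SPZ = 79.04°

Step 9: From ZD = 11.05, DT = 11, and ∠ZDT = 150°, by the law of cosines:
  ZT² = ZD² + DT² - 2·ZD·DT·cos(150°) = 122 + 121 + 210.4 = 453.5
  ZT ≈ 21.29

Step 10: From DS = 5, DZ = 11.05, SZ = 14, by the inverse law of cosines:
  cos(∠SDZ) = (DS² + DZ² - SZ²) / (2·DS·DZ)
  ∠SDZ = 116.33°

Step 11: From ZD = 11.05, ZS = 14, DS = 5, by the inverse law of cosines:
  cos(∠DZS) = (ZD² + ZS² - DS²) / (2·ZD·ZS)
  ∠DZS = 18.67°

Step 12: From ZP = 11, ZV = √185, PV = 8, by the inverse law of cosines:
  cos(∠PZV) = (ZP² + ZV² - PV²) / (2·ZP·ZV)
  ∠PZV = 36.03°

Step 13: From VP = 8, VZ = √185, PZ = 11, by the inverse law of cosines:
  cos(∠PVZ) = (VP² + VZ² - PZ²) / (2·VP·VZ)
  ∠PVZ = 53.97°

Step 14: From ZD = 11.05, ZT = 21.29, DT = 11, by the inverse law of cosines:
  cos(∠DZT) = (ZD² + ZT² - DT²) / (2·ZD·ZT)
  ∠DZT = 14.97°

Step 15: From TD = 11, TZ = 21.29, DZ = 11.05, by the inverse law of cosines:
  cos(∠DTZ) = (TD² + TZ² - DZ²) / (2·TD·TZ)
  ∠DTZ = 15.03°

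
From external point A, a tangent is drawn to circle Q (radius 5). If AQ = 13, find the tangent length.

tangent = √(d² - r²) = √(13² - 5²) = √(169 - 25) = √144 = 12

12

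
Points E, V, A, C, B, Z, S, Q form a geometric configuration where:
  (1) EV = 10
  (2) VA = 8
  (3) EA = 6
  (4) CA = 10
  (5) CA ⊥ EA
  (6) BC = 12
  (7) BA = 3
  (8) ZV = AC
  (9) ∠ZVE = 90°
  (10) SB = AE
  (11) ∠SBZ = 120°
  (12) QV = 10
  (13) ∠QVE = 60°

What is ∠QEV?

Step 1: By the law of cosines on triangle EVQ: EQ² = 10² + 10² − 2·10·10·cos(60°) = 100, so EQ = 10.
Step 2: By the inverse law of cosines on triangle QEV: cos(∠QEV) = (10² + 10² − 10²) / (2·10·10) = 100/200 = 0.5, so ∠QEV = 60°.

Therefore, the measure of angle ∠QEV = 60°.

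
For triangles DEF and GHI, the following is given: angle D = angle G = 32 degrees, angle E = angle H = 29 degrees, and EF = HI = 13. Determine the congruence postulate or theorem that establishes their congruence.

The given information matches AAS: Two pairs of corresponding angles and a non-included side are equal (Angle-Angle-Side).

AAS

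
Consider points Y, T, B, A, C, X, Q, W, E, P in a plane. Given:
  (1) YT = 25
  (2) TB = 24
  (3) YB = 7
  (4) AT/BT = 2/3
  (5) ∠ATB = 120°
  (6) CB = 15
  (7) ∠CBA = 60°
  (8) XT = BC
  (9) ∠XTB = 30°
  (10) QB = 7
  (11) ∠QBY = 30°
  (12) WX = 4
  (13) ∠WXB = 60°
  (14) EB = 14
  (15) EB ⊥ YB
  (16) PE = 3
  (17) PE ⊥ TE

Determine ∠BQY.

Step 1: By the law of cosines on triangle QBY: QY² = 7² + 7² − 2·7·7·cos(30°) = 13.13, so QY ≈ 3.62.
Step 2: By the inverse law of cosines on triangle BQY: cos(∠BQY) = (7² + 3.62² − 7²) / (2·7·3.62) = 13.13/50.73 = 0.2588, so ∠BQY = 75°.

Therefore, the measure of angle ∠BQY = 75°.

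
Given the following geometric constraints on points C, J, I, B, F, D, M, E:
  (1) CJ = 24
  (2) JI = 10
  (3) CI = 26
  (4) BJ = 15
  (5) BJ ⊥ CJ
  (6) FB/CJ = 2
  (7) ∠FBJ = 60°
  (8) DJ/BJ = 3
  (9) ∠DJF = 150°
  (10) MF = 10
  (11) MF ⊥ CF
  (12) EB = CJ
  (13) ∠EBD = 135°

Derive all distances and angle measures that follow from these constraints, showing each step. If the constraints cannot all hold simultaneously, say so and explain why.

The constraints are consistent.

From the given relations:
  FB = 2·CJ = 2·24 = 48
  DJ = 3·BJ = 3·15 = 45
  EB = CJ = 24

Step 1: From CJ = 24, JB = 15, and ∠CJB = 90°, by the law of cosines:
  CB² = CJ² + JB² - 2·CJ·JB·cos(90°) = 576 + 225 - 0 = 801
  CB = 3·√89

Step 2: From JB = 15, BF = 48, and ∠JBF = 60°, by the law of cosines:
  JF² = JB² + BF² - 2·JB·BF·cos(60°) = 225 + 2304 - 720 = 1809
  JF ≈ 42.53

Step 3: From CI = 26, CJ = 24, IJ = 10, by the inverse law of cosines:
  cos(∠ICJ) = (CI² + CJ² - IJ²) / (2·CI·CJ)
  ∠ICJ = 22.62°

Step 4: From JC = 24, JI = 10, CI = 26, by the inverse law of cosines:
  cos(∠CJI) = (JC² + JI² - CI²) / (2·JC·JI)
  ∠CJI = 90°

Step 5: From IC = 26, IJ = 10, CJ = 24, by the inverse law of cosines:
  cos(∠CIJ) = (IC² + IJ² - CJ²) / (2·IC·IJ)
  ∠CIJ = 67.38°

Step 6: From FJ = 42.53, JD = 45, and ∠FJD = 150°, by the law of cosines:
  FD² = FJ² + JD² - 2·FJ·JD·cos(150°) = 1809 + 2025 + 3315 = 7149
  FD ≈ 84.55

Step 7: From CB = 3·√89, CJ = 24, BJ = 15, by the inverse law of cosines:
  cos(∠BCJ) = (CB² + CJ² - BJ²) / (2·CB·CJ)
  ∠BCJ = 32.01°

Step 8: From JB = 15, JF = 42.53, BF = 48, by the inverse law of cosines:
  cos(∠BJF) = (JB² + JF² - BF²) / (2·JB·JF)
  ∠BJF = 102.22°

Step 9: From BC = 3·√89, BJ = 15, CJ = 24, by the inverse law of cosines:
  cos(∠CBJ) = (BC² + BJ² - CJ²) / (2·BC·BJ)
  ∠CBJ = 57.99°

Step 10: From FB = 48, FJ = 42.53, BJ = 15, by the inverse law of cosines:
  cos(∠BFJ) = (FB² + FJ² - BJ²) / (2·FB·FJ)
  ∠BFJ = 17.78°

Step 11: From FD = 84.55, FJ = 42.53, DJ = 45, by the inverse law of cosines:
  cos(∠DFJ) = (FD² + FJ² - DJ²) / (2·FD·FJ)
  ∠DFJ = 15.43°

Step 12: From DF = 84.55, DJ = 45, FJ = 42.53, by the inverse law of cosines:
  cos(∠FDJ) = (DF² + DJ² - FJ²) / (2·DF·DJ)
  ∠FDJ = 14.57°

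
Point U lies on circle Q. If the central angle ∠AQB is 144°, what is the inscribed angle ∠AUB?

An inscribed angle intercepts an arc from a point on the circle, while the central angle intercepts the same arc from the center.
The inscribed angle is always half the central angle: 144° / 2 = 72°.

72°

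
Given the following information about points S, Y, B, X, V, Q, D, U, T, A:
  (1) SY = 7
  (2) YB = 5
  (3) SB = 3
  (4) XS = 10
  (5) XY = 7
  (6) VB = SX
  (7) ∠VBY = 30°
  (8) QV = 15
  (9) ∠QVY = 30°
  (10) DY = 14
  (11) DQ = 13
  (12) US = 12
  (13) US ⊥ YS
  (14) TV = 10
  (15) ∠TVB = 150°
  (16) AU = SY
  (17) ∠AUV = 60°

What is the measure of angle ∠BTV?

From the given relations: VB = SX = 10.
Step 1: By the law of cosines on triangle TVB: TB² = 10² + 10² − 2·10·10·cos(150°) = 373.21, so TB ≈ 19.32.
Step 2: By the inverse law of cosines on triangle BTV: cos(∠BTV) = (19.32² + 10² − 10²) / (2·19.32·10) = 373.21/386.37 = 0.9659, so ∠BTV = 15°.

Therefore, the measure of angle ∠BTV = 15°.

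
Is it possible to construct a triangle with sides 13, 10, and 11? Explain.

Sort the sides: 10, 11, 13.
It suffices to check that the sum of the two smallest exceeds the largest:
10 + 11 = 21 > 13. ✓
Yes, a valid triangle can be formed.

Yes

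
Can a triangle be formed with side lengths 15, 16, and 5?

Sort the sides: 5, 15, 16.
It suffices to check that the sum of the two smallest exceeds the largest:
5 + 15 = 20 > 16. ✓
Yes, a valid triangle can be formed.

Yes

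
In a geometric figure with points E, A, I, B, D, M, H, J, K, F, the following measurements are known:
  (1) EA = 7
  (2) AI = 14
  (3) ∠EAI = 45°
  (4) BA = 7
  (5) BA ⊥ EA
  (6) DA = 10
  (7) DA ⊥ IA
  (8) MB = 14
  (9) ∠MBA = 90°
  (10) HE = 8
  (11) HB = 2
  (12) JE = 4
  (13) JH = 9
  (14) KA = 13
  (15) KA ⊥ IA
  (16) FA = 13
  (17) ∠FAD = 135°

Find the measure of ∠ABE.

Step 1: By the law of cosines on triangle BAE: BE² = 7² + 7² − 2·7·7·cos(90°) = 98, so BE = 7·√2.
Step 2: By the inverse law of cosines on triangle ABE: cos(∠ABE) = (7² + (7·√2)² − 7²) / (2·7·7·√2) = 98/138.59 = 0.7071, so ∠ABE = 45°.

Therefore, the measure of angle ∠ABE = 45°.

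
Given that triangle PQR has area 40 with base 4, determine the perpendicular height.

Area = (1/2) * base * height
height = 2 * Area / base
height = 2 * 40 / 4
height = 80 / 4
height = 20

20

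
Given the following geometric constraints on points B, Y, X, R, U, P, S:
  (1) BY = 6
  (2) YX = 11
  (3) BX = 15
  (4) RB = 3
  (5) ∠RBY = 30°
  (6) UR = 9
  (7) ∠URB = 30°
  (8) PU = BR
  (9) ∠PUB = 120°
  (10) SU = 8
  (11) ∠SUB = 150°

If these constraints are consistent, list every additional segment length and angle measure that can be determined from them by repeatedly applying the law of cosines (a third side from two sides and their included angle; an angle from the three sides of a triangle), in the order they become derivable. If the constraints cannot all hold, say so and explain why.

The constraints are consistent. Derivable facts, in order:
After 1 step:
- BU ≈ 6.58
- YR ≈ 3.72
- ∠BXY = 20.05°
- ∠BYX = 121.01°
- ∠XBY = 38.94°
After 2 steps:
- BP ≈ 8.48
- BS ≈ 14.08
- ∠BRY = 126.21°
- ∠BUR = 13.19°
- ∠BYR = 23.79°
- ∠RBU = 136.81°
After 3 steps:
- ∠BPU = 42.17°
- ∠BSU = 13.5°
- ∠PBU = 17.83°
- ∠SBU = 16.5°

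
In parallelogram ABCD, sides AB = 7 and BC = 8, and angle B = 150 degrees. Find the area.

The area of a parallelogram equals the product of two adjacent sides times the sine of the included angle.
This is because the height equals 8 * sin(150°) = 4.
Area = 7 * 4 = 28

28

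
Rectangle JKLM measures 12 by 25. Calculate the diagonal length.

d = sqrt(12^2 + 25^2) = sqrt(769)

sqrt(769)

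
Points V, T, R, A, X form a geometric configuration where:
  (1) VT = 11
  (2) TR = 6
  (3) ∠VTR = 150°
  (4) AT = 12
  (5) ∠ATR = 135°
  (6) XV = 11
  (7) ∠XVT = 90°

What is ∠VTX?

Step 1: By the law of cosines on triangle TVX: TX² = 11² + 11² − 2·11·11·cos(90°) = 242, so TX = 11·√2.
Step 2: By the inverse law of cosines on triangle VTX: cos(∠VTX) = (11² + (11·√2)² − 11²) / (2·11·11·√2) = 242/342.24 = 0.7071, so ∠VTX = 45°.

Therefore, the measure of angle ∠VTX = 45°.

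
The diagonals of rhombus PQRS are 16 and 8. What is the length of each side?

Half-diagonals are 8 and 4. side = sqrt(8^2 + 4^2) = sqrt(80) = 4*sqrt(5)

4*sqrt(5)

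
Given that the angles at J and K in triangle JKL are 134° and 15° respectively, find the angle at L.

By the triangle angle sum property, the three interior angles of any triangle add up to 180°.
We know angle J = 134° and angle K = 15°, so their sum is 149°.
Therefore angle L = 180° - 149° = 31°.

31 degrees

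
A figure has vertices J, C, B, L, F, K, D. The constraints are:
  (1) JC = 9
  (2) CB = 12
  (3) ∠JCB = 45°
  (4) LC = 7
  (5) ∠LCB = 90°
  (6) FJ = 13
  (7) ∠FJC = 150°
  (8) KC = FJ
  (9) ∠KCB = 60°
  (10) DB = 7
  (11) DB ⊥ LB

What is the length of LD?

Step 1: By the law of cosines on triangle LCB: LB² = 7² + 12² − 2·7·12·cos(90°) = 193, so LB = √193.
Step 2: By the law of cosines on triangle LBD: LD² = √193² + 7² − 2·√193·7·cos(90°) = 242, so LD = 11·√2.

Therefore, the length of LD = 11·√2.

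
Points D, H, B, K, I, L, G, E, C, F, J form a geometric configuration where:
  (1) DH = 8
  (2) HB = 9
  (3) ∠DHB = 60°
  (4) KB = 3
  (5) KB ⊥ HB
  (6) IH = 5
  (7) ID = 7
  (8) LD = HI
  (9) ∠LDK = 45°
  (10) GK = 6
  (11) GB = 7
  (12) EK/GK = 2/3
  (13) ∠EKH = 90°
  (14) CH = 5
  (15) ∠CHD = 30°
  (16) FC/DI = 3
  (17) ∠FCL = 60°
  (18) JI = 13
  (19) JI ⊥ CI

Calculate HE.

From the given relations: EK = 2/3·GK = 2/3·6 = 4.
Step 1: By the law of cosines on triangle HBK: HK² = 9² + 3² − 2·9·3·cos(90°) = 90, so HK = 3·√10.
Step 2: By the law of cosines on triangle HKE: HE² = (3·√10)² + 4² − 2·3·√10·4·cos(90°) = 106, so HE = √106.

Therefore, the length of HE = √106.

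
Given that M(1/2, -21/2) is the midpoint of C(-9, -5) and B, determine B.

Using the midpoint formula: M = ((x1 + x2)/2, (y1 + y2)/2)
We know M = (1/2, -21/2) and C = (-9, -5)
For x: 1/2 = (-9 + x2)/2, so x2 = 2*1/2 - -9 = 10
For y: -21/2 = (-5 + y2)/2, so y2 = 2*-21/2 - -5 = -16
B = (10, -16)

(10, -16)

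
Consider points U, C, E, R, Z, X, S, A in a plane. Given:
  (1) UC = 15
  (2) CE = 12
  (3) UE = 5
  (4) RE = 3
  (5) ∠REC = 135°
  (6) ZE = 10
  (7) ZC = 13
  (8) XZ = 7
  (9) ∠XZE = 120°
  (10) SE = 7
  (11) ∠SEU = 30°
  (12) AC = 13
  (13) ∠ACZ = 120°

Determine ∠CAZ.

Step 1: By the law of cosines on triangle ACZ: AZ² = 13² + 13² − 2·13·13·cos(120°) = 507, so AZ = 13·√3.
Step 2: By the inverse law of cosines on triangle CAZ: cos(∠CAZ) = (13² + (13·√3)² − 13²) / (2·13·13·√3) = 507/585.43 = 0.866, so ∠CAZ = 30°.

Therefore, the measure of angle ∠CAZ = 30°.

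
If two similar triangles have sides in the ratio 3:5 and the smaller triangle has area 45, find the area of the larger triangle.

Area ratio = (3/5)^2 = 9/25. Area of the larger triangle = 45 * 25/9 = 125.

125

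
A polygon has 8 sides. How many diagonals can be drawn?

The number of diagonals in an n-gon is n(n - 3)/2.
For n = 8: 8(8 - 3)/2 = 8 × 5 / 2 = 20.

20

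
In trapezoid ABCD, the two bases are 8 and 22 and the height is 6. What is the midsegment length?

The midsegment (median) of a trapezoid connects the midpoints of the non-parallel sides.
Its length is the average of the two bases: (8 + 22) / 2 = 15.

15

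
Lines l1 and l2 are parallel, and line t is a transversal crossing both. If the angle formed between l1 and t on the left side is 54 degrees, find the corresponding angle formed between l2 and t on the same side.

When a transversal crosses parallel lines, angles in the same position at each intersection are called corresponding angles.
These are always equal, so the answer is 54 degrees.

54 degrees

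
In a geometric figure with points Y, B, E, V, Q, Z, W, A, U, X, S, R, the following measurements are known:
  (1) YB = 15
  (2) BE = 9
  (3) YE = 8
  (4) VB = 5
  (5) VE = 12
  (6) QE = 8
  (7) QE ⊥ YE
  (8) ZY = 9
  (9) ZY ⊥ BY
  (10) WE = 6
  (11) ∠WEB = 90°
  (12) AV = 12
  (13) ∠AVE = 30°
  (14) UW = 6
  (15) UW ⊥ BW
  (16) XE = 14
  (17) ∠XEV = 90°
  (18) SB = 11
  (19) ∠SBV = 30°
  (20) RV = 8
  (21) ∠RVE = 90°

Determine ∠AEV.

Step 1: By the law of cosines on triangle EVA: EA² = 12² + 12² − 2·12·12·cos(30°) = 38.58, so EA ≈ 6.21.
Step 2: By the inverse law of cosines on triangle AEV: cos(∠AEV) = (6.21² + 12² − 12²) / (2·6.21·12) = 38.58/149.08 = 0.2588, so ∠AEV = 75°.

Therefore, the measure of angle ∠AEV = 75°.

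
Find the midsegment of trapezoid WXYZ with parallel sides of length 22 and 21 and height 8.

The midsegment of a trapezoid = (base1 + base2) / 2
midsegment = (22 + 21) / 2
midsegment = 43 / 2
midsegment = 43/2

43/2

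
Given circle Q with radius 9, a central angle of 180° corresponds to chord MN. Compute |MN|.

Chord length = 2r sin(θ/2)
= 2 × 9 × sin(180°/2)
= 2 × 9 × sin(90°)
= 18

18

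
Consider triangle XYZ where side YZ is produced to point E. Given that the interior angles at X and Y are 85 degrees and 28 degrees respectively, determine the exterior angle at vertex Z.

By the exterior angle theorem, an exterior angle of a triangle equals the sum of the two remote interior angles.
Exterior angle = angle X + angle Y
Exterior angle = 85 + 28 = 113 degrees

113 degrees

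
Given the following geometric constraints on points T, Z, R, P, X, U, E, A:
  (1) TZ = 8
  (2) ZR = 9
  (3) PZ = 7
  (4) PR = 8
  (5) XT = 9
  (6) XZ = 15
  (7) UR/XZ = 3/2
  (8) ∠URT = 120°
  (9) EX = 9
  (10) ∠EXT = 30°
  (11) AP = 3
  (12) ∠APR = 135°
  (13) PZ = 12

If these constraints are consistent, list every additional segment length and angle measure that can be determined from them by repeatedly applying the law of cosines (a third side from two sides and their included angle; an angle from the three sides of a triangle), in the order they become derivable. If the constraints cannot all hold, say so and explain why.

These constraints are not satisfiable: (3) PZ = 7 and (13) PZ = 12 assign two different lengths to the same segment. No planar figure meets all of them, so nothing further can be derived.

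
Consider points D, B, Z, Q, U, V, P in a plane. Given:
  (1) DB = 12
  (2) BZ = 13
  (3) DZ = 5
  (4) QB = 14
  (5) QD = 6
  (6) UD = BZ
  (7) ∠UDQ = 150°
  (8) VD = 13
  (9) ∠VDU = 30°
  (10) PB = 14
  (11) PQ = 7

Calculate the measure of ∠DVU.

From the given relations: UD = BZ = 13.
Step 1: By the law of cosines on triangle VDU: VU² = 13² + 13² − 2·13·13·cos(30°) = 45.28, so VU ≈ 6.73.
Step 2: By the inverse law of cosines on triangle DVU: cos(∠DVU) = (13² + 6.73² − 13²) / (2·13·6.73) = 45.28/174.96 = 0.2588, so ∠DVU = 75°.

Therefore, the measure of angle ∠DVU = 75°.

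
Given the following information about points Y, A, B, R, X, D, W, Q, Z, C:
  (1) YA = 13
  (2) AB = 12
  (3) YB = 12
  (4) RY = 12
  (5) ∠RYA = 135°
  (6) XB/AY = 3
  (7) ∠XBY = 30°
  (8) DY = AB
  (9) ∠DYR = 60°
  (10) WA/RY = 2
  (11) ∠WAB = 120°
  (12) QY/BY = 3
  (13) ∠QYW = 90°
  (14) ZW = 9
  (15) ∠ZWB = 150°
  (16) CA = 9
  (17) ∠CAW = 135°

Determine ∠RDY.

From the given relations: DY = AB = 12.
Step 1: By the law of cosines on triangle DYR: DR² = 12² + 12² − 2·12·12·cos(60°) = 144, so DR = 12.
Step 2: By the inverse law of cosines on triangle RDY: cos(∠RDY) = (12² + 12² − 12²) / (2·12·12) = 144/288 = 0.5, so ∠RDY = 60°.

Therefore, the measure of angle ∠RDY = 60°.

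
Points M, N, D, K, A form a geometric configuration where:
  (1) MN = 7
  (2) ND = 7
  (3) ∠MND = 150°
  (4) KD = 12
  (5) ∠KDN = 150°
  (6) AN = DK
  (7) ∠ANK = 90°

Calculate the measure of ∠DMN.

Step 1: By the law of cosines on triangle MND: MD² = 7² + 7² − 2·7·7·cos(150°) = 182.87, so MD ≈ 13.52.
Step 2: By the inverse law of cosines on triangle DMN: cos(∠DMN) = (13.52² + 7² − 7²) / (2·13.52·7) = 182.87/189.32 = 0.9659, so ∠DMN = 15°.

Therefore, the measure of angle ∠DMN = 15°.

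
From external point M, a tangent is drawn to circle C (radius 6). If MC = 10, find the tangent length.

The tangent, radius, and line from the external point to the center form a right triangle.
The right angle is where the tangent meets the radius.
By the Pythagorean theorem: tangent² + 6² = 10²
tangent² = 100 - 36 = 64
tangent = 8

8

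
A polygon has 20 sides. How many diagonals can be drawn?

Total line segments between 20 vertices = C(20,2) = 190.
Subtract the 20 sides: 190 - 20 = 170 diagonals.

170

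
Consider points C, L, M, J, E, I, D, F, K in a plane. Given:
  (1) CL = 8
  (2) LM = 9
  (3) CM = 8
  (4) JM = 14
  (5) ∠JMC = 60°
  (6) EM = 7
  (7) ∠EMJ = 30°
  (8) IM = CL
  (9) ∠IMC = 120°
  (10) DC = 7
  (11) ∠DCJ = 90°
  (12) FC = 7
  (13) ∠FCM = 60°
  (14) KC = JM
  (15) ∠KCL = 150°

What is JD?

Step 1: By the law of cosines on triangle JMC: JC² = 14² + 8² − 2·14·8·cos(60°) = 148, so JC = 2·√37.
Step 2: By the law of cosines on triangle JCD: JD² = (2·√37)² + 7² − 2·2·√37·7·cos(90°) = 197, so JD = √197.

Therefore, the length of JD = √197.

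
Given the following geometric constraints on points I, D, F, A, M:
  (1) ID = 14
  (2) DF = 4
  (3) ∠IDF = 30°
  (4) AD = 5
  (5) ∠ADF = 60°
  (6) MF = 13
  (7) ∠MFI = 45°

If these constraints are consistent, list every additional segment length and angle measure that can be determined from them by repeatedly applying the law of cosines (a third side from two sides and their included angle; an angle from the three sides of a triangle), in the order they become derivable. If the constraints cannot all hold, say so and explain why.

The constraints are consistent. Derivable facts, in order:
After 1 step:
- FA = √21
- IF ≈ 10.72
After 2 steps:
- IM ≈ 9.32
- ∠AFD = 70.89°
- ∠DAF = 49.11°
- ∠DFI = 139.25°
- ∠DIF = 10.75°
After 3 steps:
- ∠FIM = 80.54°
- ∠FMI = 54.46°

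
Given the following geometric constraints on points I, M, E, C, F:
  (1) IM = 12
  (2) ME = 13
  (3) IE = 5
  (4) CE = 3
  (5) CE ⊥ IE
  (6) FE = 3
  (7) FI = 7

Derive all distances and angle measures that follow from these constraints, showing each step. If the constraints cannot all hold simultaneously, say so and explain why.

The constraints are consistent.

Step 1: From IE = 5, EC = 3, and ∠IEC = 90°, by the law of cosines:
  IC² = IE² + EC² - 2·IE·EC·cos(90°) = 25 + 9 - 0 = 34
  IC = √34

Step 2: From IE = 5, IF = 7, EF = 3, by the inverse law of cosines:
  cos(∠EIF) = (IE² + IF² - EF²) / (2·IE·IF)
  ∠EIF = 21.79°

Step 3: From IE = 5, IM = 12, EM = 13, by the inverse law of cosines:
  cos(∠EIM) = (IE² + IM² - EM²) / (2·IE·IM)
  ∠EIM = 90°

Step 4: From ME = 13, MI = 12, EI = 5, by the inverse law of cosines:
  cos(∠EMI) = (ME² + MI² - EI²) / (2·ME·MI)
  ∠EMI = 22.62°

Step 5: From EF = 3, EI = 5, FI = 7, by the inverse law of cosines:
  cos(∠FEI) = (EF² + EI² - FI²) / (2·EF·EI)
  ∠FEI = 120°

Step 6: From EI = 5, EM = 13, IM = 12, by the inverse law of cosines:
  cos(∠IEM) = (EI² + EM² - IM²) / (2·EI·EM)
  ∠IEM = 67.38°

Step 7: From FE = 3, FI = 7, EI = 5, by the inverse law of cosines:
  cos(∠EFI) = (FE² + FI² - EI²) / (2·FE·FI)
  ∠EFI = 38.21°

Step 8: From IC = √34, IE = 5, CE = 3, by the inverse law of cosines:
  cos(∠CIE) = (IC² + IE² - CE²) / (2·IC·IE)
  ∠CIE = 30.96°

Step 9: From CE = 3, CI = √34, EI = 5, by the inverse law of cosines:
  cos(∠ECI) = (CE² + CI² - EI²) / (2·CE·CI)
  ∠ECI = 59.04°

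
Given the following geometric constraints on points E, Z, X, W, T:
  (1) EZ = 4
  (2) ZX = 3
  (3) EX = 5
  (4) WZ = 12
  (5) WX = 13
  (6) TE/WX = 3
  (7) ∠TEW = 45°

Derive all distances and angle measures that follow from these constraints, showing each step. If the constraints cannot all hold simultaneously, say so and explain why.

The constraints are consistent.

From the given relations:
  TE = 3·WX = 3·13 = 39

Step 1: From EX = 5, EZ = 4, XZ = 3, by the inverse law of cosines:
  cos(∠XEZ) = (EX² + EZ² - XZ²) / (2·EX·EZ)
  ∠XEZ = 36.87°

Step 2: From ZE = 4, ZX = 3, EX = 5, by the inverse law of cosines:
  cos(∠EZX) = (ZE² + ZX² - EX²) / (2·ZE·ZX)
  ∠EZX = 90°

Step 3: From ZW = 12, ZX = 3, WX = 13, by the inverse law of cosines:
  cos(∠WZX) = (ZW² + ZX² - WX²) / (2·ZW·ZX)
  ∠WZX = 102.84°

Step 4: From XE = 5, XZ = 3, EZ = 4, by the inverse law of cosines:
  cos(∠EXZ) = (XE² + XZ² - EZ²) / (2·XE·XZ)
  ∠EXZ = 53.13°

Step 5: From XW = 13, XZ = 3, WZ = 12, by the inverse law of cosines:
  cos(∠WXZ) = (XW² + XZ² - WZ²) / (2·XW·XZ)
  ∠WXZ = 64.16°

Step 6: From WX = 13, WZ = 12, XZ = 3, by the inverse law of cosines:
  cos(∠XWZ) = (WX² + WZ² - XZ²) / (2·WX·WZ)
  ∠XWZ = 13°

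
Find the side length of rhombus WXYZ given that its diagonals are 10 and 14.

The diagonals of a rhombus bisect each other at right angles.
Half-diagonals: 10/2 = 5 and 14/2 = 7
side = sqrt(5^2 + 7^2)
side = sqrt(25 + 49)
side = sqrt(74)

sqrt(74)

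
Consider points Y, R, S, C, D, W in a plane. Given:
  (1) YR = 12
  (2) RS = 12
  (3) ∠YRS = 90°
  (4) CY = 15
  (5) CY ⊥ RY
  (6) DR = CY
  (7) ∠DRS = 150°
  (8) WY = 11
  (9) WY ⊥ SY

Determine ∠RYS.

Step 1: By the law of cosines on triangle YRS: YS² = 12² + 12² − 2·12·12·cos(90°) = 288, so YS = 12·√2.
Step 2: By the inverse law of cosines on triangle RYS: cos(∠RYS) = (12² + (12·√2)² − 12²) / (2·12·12·√2) = 288/407.29 = 0.7071, so ∠RYS = 45°.

Therefore, the measure of angle ∠RYS = 45°.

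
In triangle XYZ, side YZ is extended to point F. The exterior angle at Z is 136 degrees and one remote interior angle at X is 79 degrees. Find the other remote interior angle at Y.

angle Y = 136 - 79 = 57 degrees (exterior angle theorem).

57 degrees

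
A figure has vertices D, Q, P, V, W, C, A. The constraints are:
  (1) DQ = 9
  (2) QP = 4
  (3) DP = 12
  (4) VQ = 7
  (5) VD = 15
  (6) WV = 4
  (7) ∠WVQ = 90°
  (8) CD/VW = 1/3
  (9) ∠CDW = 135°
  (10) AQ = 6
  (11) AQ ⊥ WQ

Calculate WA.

Step 1: By the law of cosines on triangle QVW: QW² = 7² + 4² − 2·7·4·cos(90°) = 65, so QW = √65.
Step 2: By the law of cosines on triangle WQA: WA² = √65² + 6² − 2·√65·6·cos(90°) = 101, so WA = √101.

Therefore, the length of WA = √101.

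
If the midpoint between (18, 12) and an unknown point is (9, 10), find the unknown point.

Using the midpoint formula: M = ((x1 + x2)/2, (y1 + y2)/2)
We know M = (9, 10) and J = (18, 12)
For x: 9 = (18 + x2)/2, so x2 = 2*9 - 18 = 0
For y: 10 = (12 + y2)/2, so y2 = 2*10 - 12 = 8
M = (0, 8)

(0, 8)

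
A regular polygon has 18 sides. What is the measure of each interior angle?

Each interior angle of a regular n-gon is (n - 2) * 180 / n.
For n = 18: (18 - 2) * 180 / 18 = 2880/18 = 160 degrees.

160 degrees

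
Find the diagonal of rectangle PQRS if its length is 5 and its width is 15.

d = sqrt(5^2 + 15^2) = sqrt(250) = 5*sqrt(10)

5*sqrt(10)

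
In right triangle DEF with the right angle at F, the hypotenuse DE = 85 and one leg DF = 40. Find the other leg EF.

EF = sqrt(85^2 - 40^2) = sqrt(5625) = 75

75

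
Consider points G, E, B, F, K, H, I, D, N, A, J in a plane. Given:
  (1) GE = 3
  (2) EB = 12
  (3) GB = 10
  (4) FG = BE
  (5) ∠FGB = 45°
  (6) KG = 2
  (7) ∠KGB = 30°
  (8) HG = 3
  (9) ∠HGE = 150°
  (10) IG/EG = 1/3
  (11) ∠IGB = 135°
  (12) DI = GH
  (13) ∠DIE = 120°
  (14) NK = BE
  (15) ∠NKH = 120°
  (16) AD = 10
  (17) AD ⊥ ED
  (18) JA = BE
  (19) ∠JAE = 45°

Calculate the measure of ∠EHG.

Step 1: By the law of cosines on triangle HGE: HE² = 3² + 3² − 2·3·3·cos(150°) = 33.59, so HE ≈ 5.8.
Step 2: By the inverse law of cosines on triangle EHG: cos(∠EHG) = (5.8² + 3² − 3²) / (2·5.8·3) = 33.59/34.77 = 0.9659, so ∠EHG = 15°.

Therefore, the measure of angle ∠EHG = 15°.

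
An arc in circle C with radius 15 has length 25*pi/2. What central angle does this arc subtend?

Arc length L = 2πr × θ/360, so θ = 360L / (2πr).
θ = 360 × 25*pi/2 / (2π × 15)
θ = 150°
θ = 150°

150°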